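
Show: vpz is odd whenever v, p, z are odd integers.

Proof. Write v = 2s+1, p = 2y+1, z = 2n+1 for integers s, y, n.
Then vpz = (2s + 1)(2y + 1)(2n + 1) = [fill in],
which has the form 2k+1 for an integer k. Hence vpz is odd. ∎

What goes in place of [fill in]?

2(4nsy + 2ns + 2ny + n + 2sy + s + y) + 1

Expanding: (2s + 1)(2y + 1)(2n + 1) = 8nsy + 4ns + 4ny + 2n + 4sy + 2s + 2y + 1.
Every term except the constant is even, so this is 2(4nsy + 2ns + 2ny + n + 2sy + s + y) + 1,
and 4nsy + 2ns + 2ny + n + 2sy + s + y ∈ ℤ gives the required form.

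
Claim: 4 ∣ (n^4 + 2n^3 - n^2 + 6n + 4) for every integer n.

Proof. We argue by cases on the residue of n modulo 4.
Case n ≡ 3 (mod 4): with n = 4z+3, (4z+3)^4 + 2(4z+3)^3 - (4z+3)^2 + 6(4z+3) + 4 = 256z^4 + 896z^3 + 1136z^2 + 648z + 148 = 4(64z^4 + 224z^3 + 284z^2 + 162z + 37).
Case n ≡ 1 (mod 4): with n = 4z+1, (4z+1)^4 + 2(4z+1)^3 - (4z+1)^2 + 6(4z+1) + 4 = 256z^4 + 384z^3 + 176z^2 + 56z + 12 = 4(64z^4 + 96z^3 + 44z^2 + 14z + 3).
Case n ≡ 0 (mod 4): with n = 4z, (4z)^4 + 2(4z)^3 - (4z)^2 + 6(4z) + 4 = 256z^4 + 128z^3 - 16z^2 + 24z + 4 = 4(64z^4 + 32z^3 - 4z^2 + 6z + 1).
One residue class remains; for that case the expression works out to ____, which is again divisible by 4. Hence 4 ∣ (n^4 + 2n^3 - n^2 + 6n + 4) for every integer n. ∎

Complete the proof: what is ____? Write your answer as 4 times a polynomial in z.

4(64z^4 + 160z^3 + 140z^2 + 58z + 11)

The residues treated are {3, 1, 0}, so the missing case is n ≡ 2 (mod 4); write n = 4z+2.
Then (4z+2)^4 + 2(4z+2)^3 - (4z+2)^2 + 6(4z+2) + 4 = 256z^4 + 640z^3 + 560z^2 + 232z + 44 = 4(64z^4 + 160z^3 + 140z^2 + 58z + 11).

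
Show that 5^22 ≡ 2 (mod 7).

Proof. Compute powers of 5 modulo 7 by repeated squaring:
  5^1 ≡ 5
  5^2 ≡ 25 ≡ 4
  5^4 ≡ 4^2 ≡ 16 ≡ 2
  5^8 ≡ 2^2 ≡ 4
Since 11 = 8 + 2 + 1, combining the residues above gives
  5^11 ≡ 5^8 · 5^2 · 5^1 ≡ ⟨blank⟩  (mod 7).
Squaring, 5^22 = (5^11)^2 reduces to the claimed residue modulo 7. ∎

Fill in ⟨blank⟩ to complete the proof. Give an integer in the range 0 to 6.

Multiply the listed residues: 4 · 4 · 5 = 16 → 80.
Reducing modulo 7: 80 = 11·7 + 3, so 5^11 ≡ 3.

3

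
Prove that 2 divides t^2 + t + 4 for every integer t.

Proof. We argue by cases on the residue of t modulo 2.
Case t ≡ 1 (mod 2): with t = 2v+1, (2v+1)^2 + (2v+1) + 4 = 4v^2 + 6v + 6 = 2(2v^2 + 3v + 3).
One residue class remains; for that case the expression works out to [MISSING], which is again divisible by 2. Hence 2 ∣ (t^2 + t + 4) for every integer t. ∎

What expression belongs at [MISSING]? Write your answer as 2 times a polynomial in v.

Only t ≡ 0 (mod 2) is unaccounted for. Put t = 2v:
(2v)^2 + (2v) + 4 expands to 4v^2 + 2v + 4,
and factoring out 2 leaves 2(2v^2 + v + 2).

2(2v^2 + v + 2)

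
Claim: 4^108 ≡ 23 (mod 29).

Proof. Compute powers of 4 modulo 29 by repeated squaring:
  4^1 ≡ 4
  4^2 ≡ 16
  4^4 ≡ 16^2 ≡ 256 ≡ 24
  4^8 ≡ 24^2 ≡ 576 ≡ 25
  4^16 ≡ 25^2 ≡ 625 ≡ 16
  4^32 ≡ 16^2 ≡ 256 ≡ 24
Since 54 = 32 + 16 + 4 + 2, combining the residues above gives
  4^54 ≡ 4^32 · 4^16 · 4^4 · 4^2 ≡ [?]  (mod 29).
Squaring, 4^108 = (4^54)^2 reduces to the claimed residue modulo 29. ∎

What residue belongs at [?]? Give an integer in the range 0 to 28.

Multiply the listed residues: 24 · 16 · 24 · 16 = 384 → 9216 → 147456.
Reducing modulo 29: 147456 = 5084·29 + 20, so 4^54 ≡ 20.

20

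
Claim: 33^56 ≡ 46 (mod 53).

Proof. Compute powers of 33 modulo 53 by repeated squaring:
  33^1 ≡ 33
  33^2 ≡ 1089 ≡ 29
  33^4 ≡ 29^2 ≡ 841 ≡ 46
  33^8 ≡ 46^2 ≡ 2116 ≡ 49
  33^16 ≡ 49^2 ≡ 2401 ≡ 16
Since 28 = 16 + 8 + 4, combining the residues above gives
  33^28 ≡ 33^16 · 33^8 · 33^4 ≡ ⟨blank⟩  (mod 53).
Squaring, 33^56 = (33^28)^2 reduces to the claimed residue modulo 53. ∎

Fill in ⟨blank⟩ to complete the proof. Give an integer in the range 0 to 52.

Multiply the listed residues: 16 · 49 · 46 = 784 → 36064.
Reducing modulo 53: 36064 = 680·53 + 24, so 33^28 ≡ 24.

24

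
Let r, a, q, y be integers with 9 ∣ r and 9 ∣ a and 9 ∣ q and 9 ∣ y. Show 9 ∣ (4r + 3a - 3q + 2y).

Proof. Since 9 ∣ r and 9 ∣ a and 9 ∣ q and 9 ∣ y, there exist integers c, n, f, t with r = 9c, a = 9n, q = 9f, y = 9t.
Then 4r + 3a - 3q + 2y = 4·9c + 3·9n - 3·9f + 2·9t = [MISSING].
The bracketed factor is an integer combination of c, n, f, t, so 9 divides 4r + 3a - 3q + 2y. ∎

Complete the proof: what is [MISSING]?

Pull the common 9 out of every term: 4·9c + 3·9n - 3·9f + 2·9t = 9(4c - 3f + 3n + 2t).
4c - 3f + 3n + 2t is an integer, which exhibits the divisibility.

9(4c - 3f + 3n + 2t)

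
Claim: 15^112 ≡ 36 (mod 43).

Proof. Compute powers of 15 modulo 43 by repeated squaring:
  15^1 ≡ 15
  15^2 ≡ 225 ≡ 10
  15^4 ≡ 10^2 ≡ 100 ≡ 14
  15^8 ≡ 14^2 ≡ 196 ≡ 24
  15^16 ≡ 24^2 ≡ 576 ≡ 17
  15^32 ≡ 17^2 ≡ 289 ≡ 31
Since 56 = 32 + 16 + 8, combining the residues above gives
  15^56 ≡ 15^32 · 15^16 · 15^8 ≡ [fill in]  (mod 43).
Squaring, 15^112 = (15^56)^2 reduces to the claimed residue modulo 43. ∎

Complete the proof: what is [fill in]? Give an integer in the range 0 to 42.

15^32 · 15^16 · 15^8 ≡ 31 · 17 · 24 = 12648.
12648 mod 43 = 6, so 15^56 ≡ 6 (mod 43).

6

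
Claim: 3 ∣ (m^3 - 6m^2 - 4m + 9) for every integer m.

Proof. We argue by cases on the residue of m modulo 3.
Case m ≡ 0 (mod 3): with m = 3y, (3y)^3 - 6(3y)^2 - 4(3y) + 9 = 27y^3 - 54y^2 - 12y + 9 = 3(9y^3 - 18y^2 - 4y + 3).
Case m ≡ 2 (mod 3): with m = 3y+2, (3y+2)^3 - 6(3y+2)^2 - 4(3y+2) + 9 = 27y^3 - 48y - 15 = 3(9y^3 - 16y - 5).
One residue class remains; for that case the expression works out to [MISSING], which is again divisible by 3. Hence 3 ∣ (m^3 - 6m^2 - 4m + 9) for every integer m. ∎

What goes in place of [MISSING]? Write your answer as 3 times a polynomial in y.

3(9y^3 - 9y^2 - 13y)

The residues treated are {0, 2}, so the missing case is m ≡ 1 (mod 3); write m = 3y+1.
Then (3y+1)^3 - 6(3y+1)^2 - 4(3y+1) + 9 = 27y^3 - 27y^2 - 39y = 3(9y^3 - 9y^2 - 13y).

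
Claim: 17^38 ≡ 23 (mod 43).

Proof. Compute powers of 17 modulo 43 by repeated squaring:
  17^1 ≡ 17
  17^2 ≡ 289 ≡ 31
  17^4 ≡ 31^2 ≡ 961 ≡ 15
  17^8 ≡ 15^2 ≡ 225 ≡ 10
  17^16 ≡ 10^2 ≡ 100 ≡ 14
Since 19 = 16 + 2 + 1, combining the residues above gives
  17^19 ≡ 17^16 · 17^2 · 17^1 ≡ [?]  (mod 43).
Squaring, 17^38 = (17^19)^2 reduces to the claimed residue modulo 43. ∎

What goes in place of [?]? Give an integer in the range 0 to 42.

25

Multiply the listed residues: 14 · 31 · 17 = 434 → 7378.
Reducing modulo 43: 7378 = 171·43 + 25, so 17^19 ≡ 25.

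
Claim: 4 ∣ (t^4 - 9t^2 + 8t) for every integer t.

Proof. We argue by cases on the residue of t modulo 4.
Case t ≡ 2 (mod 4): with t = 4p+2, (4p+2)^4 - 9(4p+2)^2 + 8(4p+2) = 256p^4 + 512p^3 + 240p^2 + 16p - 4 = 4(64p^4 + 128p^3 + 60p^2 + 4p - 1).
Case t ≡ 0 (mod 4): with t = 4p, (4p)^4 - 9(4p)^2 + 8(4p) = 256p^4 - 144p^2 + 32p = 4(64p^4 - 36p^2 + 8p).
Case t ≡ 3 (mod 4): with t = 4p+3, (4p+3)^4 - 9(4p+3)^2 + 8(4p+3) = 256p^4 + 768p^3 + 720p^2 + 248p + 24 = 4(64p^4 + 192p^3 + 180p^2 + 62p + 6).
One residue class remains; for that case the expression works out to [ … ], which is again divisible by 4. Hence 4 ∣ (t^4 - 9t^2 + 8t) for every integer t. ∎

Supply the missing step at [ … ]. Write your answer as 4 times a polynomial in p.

Only t ≡ 1 (mod 4) is unaccounted for. Put t = 4p+1:
(4p+1)^4 - 9(4p+1)^2 + 8(4p+1) expands to 256p^4 + 256p^3 - 48p^2 - 24p,
and factoring out 4 leaves 4(64p^4 + 64p^3 - 12p^2 - 6p).

4(64p^4 + 64p^3 - 12p^2 - 6p)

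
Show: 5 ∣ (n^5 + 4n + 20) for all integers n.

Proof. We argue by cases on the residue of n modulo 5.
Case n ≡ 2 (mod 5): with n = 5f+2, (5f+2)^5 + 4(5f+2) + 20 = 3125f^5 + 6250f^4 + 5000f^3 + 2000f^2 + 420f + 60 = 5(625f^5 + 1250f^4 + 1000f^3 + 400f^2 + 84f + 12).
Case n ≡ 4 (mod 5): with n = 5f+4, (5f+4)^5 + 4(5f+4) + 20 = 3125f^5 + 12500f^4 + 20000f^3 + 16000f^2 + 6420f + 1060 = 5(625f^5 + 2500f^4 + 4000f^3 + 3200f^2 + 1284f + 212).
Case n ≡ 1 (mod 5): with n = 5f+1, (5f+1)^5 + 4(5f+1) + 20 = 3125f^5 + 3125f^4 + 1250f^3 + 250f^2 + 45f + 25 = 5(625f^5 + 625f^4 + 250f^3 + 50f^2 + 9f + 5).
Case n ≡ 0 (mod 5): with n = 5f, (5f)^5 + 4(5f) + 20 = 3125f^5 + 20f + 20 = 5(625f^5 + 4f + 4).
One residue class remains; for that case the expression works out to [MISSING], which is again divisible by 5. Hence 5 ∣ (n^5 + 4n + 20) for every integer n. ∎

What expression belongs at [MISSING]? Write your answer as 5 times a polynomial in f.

The residues treated are {2, 4, 1, 0}, so the missing case is n ≡ 3 (mod 5); write n = 5f+3.
Then (5f+3)^5 + 4(5f+3) + 20 = 3125f^5 + 9375f^4 + 11250f^3 + 6750f^2 + 2045f + 275 = 5(625f^5 + 1875f^4 + 2250f^3 + 1350f^2 + 409f + 55).

5(625f^5 + 1875f^4 + 2250f^3 + 1350f^2 + 409f + 55)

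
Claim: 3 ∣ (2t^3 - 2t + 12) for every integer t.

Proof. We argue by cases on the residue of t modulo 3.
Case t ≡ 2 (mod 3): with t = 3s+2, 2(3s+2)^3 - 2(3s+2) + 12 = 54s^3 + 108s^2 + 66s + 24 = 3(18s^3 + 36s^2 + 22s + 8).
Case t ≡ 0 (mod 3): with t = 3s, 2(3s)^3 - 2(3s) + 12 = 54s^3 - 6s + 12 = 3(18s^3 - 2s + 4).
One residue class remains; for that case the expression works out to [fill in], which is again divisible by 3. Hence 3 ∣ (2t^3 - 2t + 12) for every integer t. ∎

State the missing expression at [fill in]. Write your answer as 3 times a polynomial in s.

The residues treated are {2, 0}, so the missing case is t ≡ 1 (mod 3); write t = 3s+1.
Then 2(3s+1)^3 - 2(3s+1) + 12 = 54s^3 + 54s^2 + 12s + 12 = 3(18s^3 + 18s^2 + 4s + 4).

3(18s^3 + 18s^2 + 4s + 4)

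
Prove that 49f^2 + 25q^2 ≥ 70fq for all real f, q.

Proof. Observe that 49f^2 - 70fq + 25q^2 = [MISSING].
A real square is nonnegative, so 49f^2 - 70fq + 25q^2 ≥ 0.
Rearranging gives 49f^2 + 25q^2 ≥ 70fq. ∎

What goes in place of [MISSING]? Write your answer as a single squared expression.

(7f - 5q)^2

The leading and trailing coefficients are 7^2 and 5^2, and 70 = 2·7·5, so the trinomial is (7f - 5q)^2.
Hence 49f^2 - 70fq + 25q^2 ≥ 0.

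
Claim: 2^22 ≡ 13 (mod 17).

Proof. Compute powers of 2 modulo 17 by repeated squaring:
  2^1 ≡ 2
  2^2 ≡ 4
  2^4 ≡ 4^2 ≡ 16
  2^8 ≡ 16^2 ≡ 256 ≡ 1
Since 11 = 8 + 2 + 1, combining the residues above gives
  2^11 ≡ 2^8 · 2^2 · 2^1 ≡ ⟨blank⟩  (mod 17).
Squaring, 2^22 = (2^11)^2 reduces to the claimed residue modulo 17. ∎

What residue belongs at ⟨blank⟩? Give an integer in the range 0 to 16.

Multiply the listed residues: 1 · 4 · 2 = 4 → 8.
Reducing modulo 17: 8 = 0·17 + 8, so 2^11 ≡ 8.

8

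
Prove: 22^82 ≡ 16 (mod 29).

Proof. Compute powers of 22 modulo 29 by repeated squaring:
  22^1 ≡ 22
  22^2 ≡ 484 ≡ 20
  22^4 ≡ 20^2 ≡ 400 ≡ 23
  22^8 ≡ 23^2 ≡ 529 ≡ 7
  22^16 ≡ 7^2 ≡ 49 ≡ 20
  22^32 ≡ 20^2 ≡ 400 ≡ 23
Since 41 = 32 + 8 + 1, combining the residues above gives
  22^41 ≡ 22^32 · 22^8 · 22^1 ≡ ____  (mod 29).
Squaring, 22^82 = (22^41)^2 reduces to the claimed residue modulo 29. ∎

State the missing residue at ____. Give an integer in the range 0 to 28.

Multiply the listed residues: 23 · 7 · 22 = 161 → 3542.
Reducing modulo 29: 3542 = 122·29 + 4, so 22^41 ≡ 4.

4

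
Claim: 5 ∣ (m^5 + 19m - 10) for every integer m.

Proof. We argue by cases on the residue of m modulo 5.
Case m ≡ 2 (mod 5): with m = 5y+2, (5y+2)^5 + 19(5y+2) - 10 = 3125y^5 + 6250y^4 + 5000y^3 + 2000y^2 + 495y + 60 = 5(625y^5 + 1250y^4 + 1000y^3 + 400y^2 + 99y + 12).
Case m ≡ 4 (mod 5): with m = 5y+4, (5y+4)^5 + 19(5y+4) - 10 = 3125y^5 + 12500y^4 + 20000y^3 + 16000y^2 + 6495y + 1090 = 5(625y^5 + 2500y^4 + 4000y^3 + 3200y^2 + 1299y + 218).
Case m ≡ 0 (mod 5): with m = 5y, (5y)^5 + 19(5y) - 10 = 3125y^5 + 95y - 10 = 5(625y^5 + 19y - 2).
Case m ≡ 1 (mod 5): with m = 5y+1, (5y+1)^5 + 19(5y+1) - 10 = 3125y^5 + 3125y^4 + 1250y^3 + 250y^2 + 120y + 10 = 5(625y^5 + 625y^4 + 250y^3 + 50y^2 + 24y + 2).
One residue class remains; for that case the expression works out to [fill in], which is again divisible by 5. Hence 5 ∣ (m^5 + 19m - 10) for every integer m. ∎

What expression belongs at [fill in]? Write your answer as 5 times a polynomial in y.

The residues treated are {2, 4, 0, 1}, so the missing case is m ≡ 3 (mod 5); write m = 5y+3.
Then (5y+3)^5 + 19(5y+3) - 10 = 3125y^5 + 9375y^4 + 11250y^3 + 6750y^2 + 2120y + 290 = 5(625y^5 + 1875y^4 + 2250y^3 + 1350y^2 + 424y + 58).

5(625y^5 + 1875y^4 + 2250y^3 + 1350y^2 + 424y + 58)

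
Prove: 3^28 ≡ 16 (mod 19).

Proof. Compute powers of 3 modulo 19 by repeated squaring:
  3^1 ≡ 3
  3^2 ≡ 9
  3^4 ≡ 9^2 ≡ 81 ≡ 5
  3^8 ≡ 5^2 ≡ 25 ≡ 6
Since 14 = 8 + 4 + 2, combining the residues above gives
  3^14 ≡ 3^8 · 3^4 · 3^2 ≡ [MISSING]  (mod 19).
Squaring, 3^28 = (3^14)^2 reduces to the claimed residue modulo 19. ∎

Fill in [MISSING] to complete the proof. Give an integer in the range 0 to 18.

4

3^8 · 3^4 · 3^2 ≡ 6 · 5 · 9 = 270.
270 mod 19 = 4, so 3^14 ≡ 4 (mod 19).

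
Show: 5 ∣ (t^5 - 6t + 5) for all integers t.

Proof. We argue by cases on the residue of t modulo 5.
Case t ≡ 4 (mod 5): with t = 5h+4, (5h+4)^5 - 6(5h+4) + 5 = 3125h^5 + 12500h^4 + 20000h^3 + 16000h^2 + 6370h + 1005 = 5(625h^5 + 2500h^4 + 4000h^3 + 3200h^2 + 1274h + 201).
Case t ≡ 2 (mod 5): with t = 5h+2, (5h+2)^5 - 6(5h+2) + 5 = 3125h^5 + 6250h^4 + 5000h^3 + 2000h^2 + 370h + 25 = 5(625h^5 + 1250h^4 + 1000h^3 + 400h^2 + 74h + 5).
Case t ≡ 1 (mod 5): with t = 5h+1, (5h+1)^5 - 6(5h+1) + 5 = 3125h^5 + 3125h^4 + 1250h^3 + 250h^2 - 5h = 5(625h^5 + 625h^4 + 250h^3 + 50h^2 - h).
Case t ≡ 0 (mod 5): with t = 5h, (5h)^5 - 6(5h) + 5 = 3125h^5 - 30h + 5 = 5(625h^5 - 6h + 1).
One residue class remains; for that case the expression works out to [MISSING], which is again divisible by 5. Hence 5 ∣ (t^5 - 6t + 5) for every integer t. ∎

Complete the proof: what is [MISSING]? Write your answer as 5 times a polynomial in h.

5(625h^5 + 1875h^4 + 2250h^3 + 1350h^2 + 399h + 46)

The residues treated are {4, 2, 1, 0}, so the missing case is t ≡ 3 (mod 5); write t = 5h+3.
Then (5h+3)^5 - 6(5h+3) + 5 = 3125h^5 + 9375h^4 + 11250h^3 + 6750h^2 + 1995h + 230 = 5(625h^5 + 1875h^4 + 2250h^3 + 1350h^2 + 399h + 46).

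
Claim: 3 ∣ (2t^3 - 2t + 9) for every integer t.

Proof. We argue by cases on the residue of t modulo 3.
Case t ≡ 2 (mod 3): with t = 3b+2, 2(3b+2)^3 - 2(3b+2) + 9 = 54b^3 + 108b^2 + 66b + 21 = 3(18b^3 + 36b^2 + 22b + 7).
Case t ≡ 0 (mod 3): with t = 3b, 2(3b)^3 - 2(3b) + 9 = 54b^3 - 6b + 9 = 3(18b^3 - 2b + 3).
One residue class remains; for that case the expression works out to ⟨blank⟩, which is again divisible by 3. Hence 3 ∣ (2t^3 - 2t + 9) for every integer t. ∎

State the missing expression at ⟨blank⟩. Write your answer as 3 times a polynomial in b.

3(18b^3 + 18b^2 + 4b + 3)

Only t ≡ 1 (mod 3) is unaccounted for. Put t = 3b+1:
2(3b+1)^3 - 2(3b+1) + 9 expands to 54b^3 + 54b^2 + 12b + 9,
and factoring out 3 leaves 3(18b^3 + 18b^2 + 4b + 3).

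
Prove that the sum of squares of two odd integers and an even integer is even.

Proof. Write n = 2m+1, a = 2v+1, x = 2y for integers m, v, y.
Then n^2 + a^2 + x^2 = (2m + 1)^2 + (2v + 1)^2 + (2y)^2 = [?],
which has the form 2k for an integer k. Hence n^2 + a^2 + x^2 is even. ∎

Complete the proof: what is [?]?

2(2m^2 + 2m + 2v^2 + 2v + 2y^2 + 1)

Expanding: (2m + 1)^2 + (2v + 1)^2 + (2y)^2 = 4m^2 + 4m + 4v^2 + 4v + 4y^2 + 2.
Every term is even; pulling out the factor of 2 gives 2(2m^2 + 2m + 2v^2 + 2v + 2y^2 + 1).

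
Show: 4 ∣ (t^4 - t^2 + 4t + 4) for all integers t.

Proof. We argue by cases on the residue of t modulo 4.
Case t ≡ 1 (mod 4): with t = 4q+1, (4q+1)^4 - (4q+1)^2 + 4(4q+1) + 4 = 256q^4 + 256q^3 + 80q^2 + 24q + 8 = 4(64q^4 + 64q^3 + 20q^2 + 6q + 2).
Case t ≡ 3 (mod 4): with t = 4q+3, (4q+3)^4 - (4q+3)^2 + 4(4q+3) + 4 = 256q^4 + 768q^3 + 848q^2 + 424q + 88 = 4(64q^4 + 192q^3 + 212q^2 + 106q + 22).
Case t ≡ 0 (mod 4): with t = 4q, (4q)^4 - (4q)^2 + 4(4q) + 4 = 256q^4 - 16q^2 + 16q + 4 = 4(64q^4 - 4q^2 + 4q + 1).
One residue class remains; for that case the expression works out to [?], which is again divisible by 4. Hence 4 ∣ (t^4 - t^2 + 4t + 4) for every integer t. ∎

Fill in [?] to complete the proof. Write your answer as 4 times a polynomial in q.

Only t ≡ 2 (mod 4) is unaccounted for. Put t = 4q+2:
(4q+2)^4 - (4q+2)^2 + 4(4q+2) + 4 expands to 256q^4 + 512q^3 + 368q^2 + 128q + 24,
and factoring out 4 leaves 4(64q^4 + 128q^3 + 92q^2 + 32q + 6).

4(64q^4 + 128q^3 + 92q^2 + 32q + 6)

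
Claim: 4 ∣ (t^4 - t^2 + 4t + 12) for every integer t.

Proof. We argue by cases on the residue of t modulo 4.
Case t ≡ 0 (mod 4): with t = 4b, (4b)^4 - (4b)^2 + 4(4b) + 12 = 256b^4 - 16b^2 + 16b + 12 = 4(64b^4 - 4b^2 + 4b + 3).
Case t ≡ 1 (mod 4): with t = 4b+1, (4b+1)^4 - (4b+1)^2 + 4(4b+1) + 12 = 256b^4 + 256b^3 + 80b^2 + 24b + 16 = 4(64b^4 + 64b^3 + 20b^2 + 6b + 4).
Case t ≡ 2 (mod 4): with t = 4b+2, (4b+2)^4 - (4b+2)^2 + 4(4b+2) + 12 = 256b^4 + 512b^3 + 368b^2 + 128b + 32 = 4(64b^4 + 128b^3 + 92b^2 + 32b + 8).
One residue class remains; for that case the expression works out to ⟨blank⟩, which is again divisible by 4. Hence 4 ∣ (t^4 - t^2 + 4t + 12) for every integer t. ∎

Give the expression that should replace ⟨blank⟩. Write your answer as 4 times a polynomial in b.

Only t ≡ 3 (mod 4) is unaccounted for. Put t = 4b+3:
(4b+3)^4 - (4b+3)^2 + 4(4b+3) + 12 expands to 256b^4 + 768b^3 + 848b^2 + 424b + 96,
and factoring out 4 leaves 4(64b^4 + 192b^3 + 212b^2 + 106b + 24).

4(64b^4 + 192b^3 + 212b^2 + 106b + 24)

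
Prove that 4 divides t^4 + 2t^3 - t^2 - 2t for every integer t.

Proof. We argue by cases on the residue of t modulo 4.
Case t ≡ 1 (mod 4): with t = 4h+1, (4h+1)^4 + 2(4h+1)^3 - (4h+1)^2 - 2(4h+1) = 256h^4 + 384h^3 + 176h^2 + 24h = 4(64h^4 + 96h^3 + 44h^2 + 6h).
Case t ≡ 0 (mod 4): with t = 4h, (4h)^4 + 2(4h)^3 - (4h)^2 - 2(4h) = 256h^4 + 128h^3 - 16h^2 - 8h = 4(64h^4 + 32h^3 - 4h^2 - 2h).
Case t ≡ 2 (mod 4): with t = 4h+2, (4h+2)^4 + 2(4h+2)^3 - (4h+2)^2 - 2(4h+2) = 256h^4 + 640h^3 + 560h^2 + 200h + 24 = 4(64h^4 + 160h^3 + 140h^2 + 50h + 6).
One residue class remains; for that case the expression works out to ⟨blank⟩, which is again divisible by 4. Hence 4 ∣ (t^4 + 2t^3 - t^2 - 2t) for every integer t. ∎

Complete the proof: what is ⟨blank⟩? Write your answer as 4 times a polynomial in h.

4(64h^4 + 224h^3 + 284h^2 + 154h + 30)

Only t ≡ 3 (mod 4) is unaccounted for. Put t = 4h+3:
(4h+3)^4 + 2(4h+3)^3 - (4h+3)^2 - 2(4h+3) expands to 256h^4 + 896h^3 + 1136h^2 + 616h + 120,
and factoring out 4 leaves 4(64h^4 + 224h^3 + 284h^2 + 154h + 30).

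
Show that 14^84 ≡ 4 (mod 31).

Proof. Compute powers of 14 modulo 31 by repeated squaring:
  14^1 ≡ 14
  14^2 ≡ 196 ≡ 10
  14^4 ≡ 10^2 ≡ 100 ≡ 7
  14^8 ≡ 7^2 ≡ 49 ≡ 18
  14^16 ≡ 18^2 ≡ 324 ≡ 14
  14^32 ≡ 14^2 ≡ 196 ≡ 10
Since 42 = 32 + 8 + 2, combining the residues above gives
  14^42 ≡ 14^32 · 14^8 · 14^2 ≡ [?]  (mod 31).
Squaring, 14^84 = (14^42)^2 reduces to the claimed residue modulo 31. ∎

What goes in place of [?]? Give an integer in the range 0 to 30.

2

Multiply the listed residues: 10 · 18 · 10 = 180 → 1800.
Reducing modulo 31: 1800 = 58·31 + 2, so 14^42 ≡ 2.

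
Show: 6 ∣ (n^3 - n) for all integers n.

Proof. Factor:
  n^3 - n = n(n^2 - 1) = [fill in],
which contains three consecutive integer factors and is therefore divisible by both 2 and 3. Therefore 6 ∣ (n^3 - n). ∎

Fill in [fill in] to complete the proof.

n(n^2 - 1) = n(n - 1)(n + 1) = (n - 1)n(n + 1).
These three factors are consecutive integers, so their product is divisible by 6.

(n - 1)n(n + 1)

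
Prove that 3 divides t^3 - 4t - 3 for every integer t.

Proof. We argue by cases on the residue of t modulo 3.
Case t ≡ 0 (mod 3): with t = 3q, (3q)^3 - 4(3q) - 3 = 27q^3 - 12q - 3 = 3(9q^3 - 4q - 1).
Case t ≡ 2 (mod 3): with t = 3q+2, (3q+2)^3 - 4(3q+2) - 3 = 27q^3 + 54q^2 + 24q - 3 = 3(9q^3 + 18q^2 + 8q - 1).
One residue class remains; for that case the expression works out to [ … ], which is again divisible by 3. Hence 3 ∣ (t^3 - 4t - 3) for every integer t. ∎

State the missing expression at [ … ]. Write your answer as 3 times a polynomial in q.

3(9q^3 + 9q^2 - q - 2)

The residues treated are {0, 2}, so the missing case is t ≡ 1 (mod 3); write t = 3q+1.
Then (3q+1)^3 - 4(3q+1) - 3 = 27q^3 + 27q^2 - 3q - 6 = 3(9q^3 + 9q^2 - q - 2).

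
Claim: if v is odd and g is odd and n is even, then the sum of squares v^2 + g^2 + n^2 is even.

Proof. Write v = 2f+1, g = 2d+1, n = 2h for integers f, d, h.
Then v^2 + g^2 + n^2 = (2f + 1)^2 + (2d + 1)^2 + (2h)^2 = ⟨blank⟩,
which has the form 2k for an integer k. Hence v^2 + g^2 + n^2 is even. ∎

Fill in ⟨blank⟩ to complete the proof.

(2f + 1)^2 + (2d + 1)^2 + (2h)^2 = 4d^2 + 4d + 4f^2 + 4f + 4h^2 + 2
= 2(2d^2 + 2d + 2f^2 + 2f + 2h^2 + 1).
Since 2d^2 + 2d + 2f^2 + 2f + 2h^2 + 1 is an integer, the sum of squares is of the form 2k for an integer k.

2(2d^2 + 2d + 2f^2 + 2f + 2h^2 + 1)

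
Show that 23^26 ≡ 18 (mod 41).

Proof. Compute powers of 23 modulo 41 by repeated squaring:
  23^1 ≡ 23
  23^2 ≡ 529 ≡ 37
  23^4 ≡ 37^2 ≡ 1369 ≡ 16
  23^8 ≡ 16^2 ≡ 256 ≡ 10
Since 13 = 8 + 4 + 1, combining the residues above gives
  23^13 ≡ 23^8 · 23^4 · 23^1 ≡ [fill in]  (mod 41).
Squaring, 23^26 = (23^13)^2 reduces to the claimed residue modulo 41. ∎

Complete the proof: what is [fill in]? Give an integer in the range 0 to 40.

31

Multiply the listed residues: 10 · 16 · 23 = 160 → 3680.
Reducing modulo 41: 3680 = 89·41 + 31, so 23^13 ≡ 31.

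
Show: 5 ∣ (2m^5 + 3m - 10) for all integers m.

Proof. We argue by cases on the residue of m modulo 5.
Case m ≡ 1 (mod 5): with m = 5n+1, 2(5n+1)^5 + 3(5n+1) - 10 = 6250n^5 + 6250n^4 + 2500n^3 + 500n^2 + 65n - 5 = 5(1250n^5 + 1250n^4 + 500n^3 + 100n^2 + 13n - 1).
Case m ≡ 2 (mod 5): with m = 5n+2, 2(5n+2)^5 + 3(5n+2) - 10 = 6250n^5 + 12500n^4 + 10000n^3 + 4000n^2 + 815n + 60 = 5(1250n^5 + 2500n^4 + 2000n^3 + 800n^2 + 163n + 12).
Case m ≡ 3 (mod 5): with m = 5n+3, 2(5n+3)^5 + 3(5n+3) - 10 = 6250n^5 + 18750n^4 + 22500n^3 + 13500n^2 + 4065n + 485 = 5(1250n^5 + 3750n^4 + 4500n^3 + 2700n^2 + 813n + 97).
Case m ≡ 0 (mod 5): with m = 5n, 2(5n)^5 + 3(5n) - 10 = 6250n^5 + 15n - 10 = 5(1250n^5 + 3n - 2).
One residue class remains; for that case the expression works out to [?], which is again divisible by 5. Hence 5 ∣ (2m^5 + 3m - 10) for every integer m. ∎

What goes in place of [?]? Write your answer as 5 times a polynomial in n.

5(1250n^5 + 5000n^4 + 8000n^3 + 6400n^2 + 2563n + 410)

Only m ≡ 4 (mod 5) is unaccounted for. Put m = 5n+4:
2(5n+4)^5 + 3(5n+4) - 10 expands to 6250n^5 + 25000n^4 + 40000n^3 + 32000n^2 + 12815n + 2050,
and factoring out 5 leaves 5(1250n^5 + 5000n^4 + 8000n^3 + 6400n^2 + 2563n + 410).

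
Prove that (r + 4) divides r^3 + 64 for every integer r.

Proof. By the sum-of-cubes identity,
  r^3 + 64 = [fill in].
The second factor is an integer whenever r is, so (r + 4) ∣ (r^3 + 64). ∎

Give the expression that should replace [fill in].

(r + 4)(r^2 - 4r + 16)

a^3 + b^3 = (a + b)(a^2 - ab + b^2). With a = r, b = 4:
r^3 + 64 = (r + 4)(r^2 - 4r + 16).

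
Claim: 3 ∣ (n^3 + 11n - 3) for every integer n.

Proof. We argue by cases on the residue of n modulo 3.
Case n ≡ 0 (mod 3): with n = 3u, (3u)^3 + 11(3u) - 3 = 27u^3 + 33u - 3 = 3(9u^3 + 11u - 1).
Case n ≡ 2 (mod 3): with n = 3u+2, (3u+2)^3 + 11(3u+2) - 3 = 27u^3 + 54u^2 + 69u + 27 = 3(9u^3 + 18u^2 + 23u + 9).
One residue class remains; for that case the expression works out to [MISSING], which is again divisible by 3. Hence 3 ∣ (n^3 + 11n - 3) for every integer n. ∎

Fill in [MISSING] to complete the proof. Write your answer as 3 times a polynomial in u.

The residues treated are {0, 2}, so the missing case is n ≡ 1 (mod 3); write n = 3u+1.
Then (3u+1)^3 + 11(3u+1) - 3 = 27u^3 + 27u^2 + 42u + 9 = 3(9u^3 + 9u^2 + 14u + 3).

3(9u^3 + 9u^2 + 14u + 3)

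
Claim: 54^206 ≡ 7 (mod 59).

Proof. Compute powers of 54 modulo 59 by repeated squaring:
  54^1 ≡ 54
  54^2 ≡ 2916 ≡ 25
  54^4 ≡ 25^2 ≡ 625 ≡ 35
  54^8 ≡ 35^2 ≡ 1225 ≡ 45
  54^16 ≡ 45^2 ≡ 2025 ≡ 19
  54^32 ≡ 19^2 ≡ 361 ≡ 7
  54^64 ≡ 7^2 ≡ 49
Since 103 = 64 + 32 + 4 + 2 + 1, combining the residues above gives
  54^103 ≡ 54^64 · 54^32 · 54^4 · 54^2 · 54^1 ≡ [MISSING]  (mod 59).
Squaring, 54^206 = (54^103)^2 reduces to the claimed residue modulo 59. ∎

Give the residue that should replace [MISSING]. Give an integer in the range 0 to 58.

40

54^64 · 54^32 · 54^4 · 54^2 · 54^1 ≡ 49 · 7 · 35 · 25 · 54 = 16206750.
16206750 mod 59 = 40, so 54^103 ≡ 40 (mod 59).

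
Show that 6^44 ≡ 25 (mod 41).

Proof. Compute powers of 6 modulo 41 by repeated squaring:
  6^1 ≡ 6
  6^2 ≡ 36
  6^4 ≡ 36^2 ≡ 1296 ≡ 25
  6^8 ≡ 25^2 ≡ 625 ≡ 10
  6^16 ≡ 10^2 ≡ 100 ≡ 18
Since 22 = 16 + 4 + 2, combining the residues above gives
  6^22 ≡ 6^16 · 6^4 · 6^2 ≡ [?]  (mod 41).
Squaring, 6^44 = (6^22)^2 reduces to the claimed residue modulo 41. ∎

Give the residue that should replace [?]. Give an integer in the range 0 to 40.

6^16 · 6^4 · 6^2 ≡ 18 · 25 · 36 = 16200.
16200 mod 41 = 5, so 6^22 ≡ 5 (mod 41).

5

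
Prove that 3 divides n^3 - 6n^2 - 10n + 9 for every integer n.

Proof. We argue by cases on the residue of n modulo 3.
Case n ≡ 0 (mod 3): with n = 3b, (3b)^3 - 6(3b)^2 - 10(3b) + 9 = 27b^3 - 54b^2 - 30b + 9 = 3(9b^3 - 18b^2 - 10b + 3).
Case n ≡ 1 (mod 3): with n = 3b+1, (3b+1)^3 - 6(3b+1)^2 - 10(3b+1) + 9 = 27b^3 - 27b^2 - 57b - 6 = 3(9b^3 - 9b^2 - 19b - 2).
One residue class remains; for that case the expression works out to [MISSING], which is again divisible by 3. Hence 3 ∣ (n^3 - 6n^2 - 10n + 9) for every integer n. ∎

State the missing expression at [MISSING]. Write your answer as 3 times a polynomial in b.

3(9b^3 - 22b - 9)

Only n ≡ 2 (mod 3) is unaccounted for. Put n = 3b+2:
(3b+2)^3 - 6(3b+2)^2 - 10(3b+2) + 9 expands to 27b^3 - 66b - 27,
and factoring out 3 leaves 3(9b^3 - 22b - 9).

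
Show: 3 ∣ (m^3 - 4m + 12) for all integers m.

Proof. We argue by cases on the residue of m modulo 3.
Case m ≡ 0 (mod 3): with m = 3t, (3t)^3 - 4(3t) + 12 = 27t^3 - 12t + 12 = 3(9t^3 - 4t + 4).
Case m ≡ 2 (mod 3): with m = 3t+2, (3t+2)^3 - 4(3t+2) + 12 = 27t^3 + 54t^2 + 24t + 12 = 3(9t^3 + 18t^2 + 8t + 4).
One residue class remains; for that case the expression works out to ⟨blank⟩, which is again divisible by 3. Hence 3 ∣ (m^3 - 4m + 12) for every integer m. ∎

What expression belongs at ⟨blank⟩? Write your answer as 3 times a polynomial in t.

Only m ≡ 1 (mod 3) is unaccounted for. Put m = 3t+1:
(3t+1)^3 - 4(3t+1) + 12 expands to 27t^3 + 27t^2 - 3t + 9,
and factoring out 3 leaves 3(9t^3 + 9t^2 - t + 3).

3(9t^3 + 9t^2 - t + 3)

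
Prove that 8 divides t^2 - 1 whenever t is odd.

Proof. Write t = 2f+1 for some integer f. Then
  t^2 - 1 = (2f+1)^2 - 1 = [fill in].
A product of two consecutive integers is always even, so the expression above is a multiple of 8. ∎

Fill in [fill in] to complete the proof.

(2f+1)^2 - 1 = 4f^2 + 4f + 1 - 1 = 4f^2 + 4f = 4f(f+1).
Since f and f+1 are consecutive, f(f+1) is even, and 4·(even) is a multiple of 8.

4f(f + 1)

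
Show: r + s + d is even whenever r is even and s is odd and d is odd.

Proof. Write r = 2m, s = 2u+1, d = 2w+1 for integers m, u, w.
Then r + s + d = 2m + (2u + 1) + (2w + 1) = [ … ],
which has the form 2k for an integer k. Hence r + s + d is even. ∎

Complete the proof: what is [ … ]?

Expanding: 2m + (2u + 1) + (2w + 1) = 2m + 2u + 2w + 2.
Every term is even; pulling out the factor of 2 gives 2(m + u + w + 1).

2(m + u + w + 1)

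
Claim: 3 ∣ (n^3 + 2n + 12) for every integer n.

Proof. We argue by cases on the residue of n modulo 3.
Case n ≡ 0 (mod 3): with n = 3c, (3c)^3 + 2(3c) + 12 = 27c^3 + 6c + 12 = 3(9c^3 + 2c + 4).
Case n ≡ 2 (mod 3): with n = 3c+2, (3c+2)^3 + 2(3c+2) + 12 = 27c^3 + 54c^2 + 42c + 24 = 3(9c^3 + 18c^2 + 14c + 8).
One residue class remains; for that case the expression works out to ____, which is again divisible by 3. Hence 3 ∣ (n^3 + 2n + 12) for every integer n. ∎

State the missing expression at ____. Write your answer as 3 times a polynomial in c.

3(9c^3 + 9c^2 + 5c + 5)

Only n ≡ 1 (mod 3) is unaccounted for. Put n = 3c+1:
(3c+1)^3 + 2(3c+1) + 12 expands to 27c^3 + 27c^2 + 15c + 15,
and factoring out 3 leaves 3(9c^3 + 9c^2 + 5c + 5).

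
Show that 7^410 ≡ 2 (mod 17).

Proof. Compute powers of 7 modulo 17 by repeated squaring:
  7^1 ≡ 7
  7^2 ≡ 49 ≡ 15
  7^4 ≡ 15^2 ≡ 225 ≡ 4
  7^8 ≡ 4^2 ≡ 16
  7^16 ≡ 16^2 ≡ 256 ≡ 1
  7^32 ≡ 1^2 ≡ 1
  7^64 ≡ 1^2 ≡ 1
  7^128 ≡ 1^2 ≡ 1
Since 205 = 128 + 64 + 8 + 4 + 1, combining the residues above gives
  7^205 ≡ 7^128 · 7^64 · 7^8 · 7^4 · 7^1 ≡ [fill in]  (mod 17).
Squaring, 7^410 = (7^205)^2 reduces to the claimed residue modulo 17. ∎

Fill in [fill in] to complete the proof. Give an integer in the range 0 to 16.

Multiply the listed residues: 1 · 1 · 16 · 4 · 7 = 1 → 16 → 64 → 448.
Reducing modulo 17: 448 = 26·17 + 6, so 7^205 ≡ 6.

6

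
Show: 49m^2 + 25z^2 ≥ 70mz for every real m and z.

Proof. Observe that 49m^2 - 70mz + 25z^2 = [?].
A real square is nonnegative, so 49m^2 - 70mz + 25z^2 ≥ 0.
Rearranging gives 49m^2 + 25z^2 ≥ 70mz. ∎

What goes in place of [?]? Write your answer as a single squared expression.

49m^2 - 70mz + 25z^2 is a perfect-square trinomial: the outer terms are (7m)^2 and (5z)^2, and the cross term is -2·7m·5z.
So 49m^2 - 70mz + 25z^2 = (7m - 5z)^2 ≥ 0.

(7m - 5z)^2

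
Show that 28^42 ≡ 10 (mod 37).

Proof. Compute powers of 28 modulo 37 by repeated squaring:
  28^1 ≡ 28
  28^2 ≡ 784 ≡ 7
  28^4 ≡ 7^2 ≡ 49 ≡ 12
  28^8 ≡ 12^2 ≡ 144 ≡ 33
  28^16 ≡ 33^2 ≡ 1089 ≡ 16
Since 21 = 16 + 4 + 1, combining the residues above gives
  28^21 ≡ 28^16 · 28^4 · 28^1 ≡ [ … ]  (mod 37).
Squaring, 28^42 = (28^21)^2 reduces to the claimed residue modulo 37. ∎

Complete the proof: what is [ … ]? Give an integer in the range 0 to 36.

28^16 · 28^4 · 28^1 ≡ 16 · 12 · 28 = 5376.
5376 mod 37 = 11, so 28^21 ≡ 11 (mod 37).

11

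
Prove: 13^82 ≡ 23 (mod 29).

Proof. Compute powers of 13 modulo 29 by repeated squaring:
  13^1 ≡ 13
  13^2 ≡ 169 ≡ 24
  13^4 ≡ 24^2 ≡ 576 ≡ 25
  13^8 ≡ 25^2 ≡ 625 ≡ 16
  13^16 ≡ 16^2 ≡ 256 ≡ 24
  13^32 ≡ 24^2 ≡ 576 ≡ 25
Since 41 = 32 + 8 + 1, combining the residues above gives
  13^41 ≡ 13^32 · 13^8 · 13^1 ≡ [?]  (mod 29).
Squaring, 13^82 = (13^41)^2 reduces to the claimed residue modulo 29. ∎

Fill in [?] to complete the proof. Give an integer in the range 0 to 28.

13^32 · 13^8 · 13^1 ≡ 25 · 16 · 13 = 5200.
5200 mod 29 = 9, so 13^41 ≡ 9 (mod 29).

9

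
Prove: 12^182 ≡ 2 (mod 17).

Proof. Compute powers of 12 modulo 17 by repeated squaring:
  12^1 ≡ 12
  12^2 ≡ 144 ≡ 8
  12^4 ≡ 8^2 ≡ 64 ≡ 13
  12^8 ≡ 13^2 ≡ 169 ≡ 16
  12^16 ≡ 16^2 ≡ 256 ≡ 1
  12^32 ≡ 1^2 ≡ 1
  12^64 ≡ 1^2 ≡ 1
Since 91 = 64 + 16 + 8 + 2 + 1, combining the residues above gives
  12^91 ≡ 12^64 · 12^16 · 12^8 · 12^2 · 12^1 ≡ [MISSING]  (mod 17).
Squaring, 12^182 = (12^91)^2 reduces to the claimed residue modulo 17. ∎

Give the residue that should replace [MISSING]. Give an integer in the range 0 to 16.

6

12^64 · 12^16 · 12^8 · 12^2 · 12^1 ≡ 1 · 1 · 16 · 8 · 12 = 1536.
1536 mod 17 = 6, so 12^91 ≡ 6 (mod 17).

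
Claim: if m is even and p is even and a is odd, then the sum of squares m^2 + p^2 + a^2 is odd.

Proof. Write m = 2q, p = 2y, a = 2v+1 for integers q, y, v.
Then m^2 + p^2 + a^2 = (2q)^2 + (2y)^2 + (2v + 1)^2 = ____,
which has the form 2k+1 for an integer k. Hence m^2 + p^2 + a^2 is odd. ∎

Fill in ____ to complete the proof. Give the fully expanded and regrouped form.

(2q)^2 + (2y)^2 + (2v + 1)^2 = 4q^2 + 4v^2 + 4v + 4y^2 + 1
= 2(2q^2 + 2v^2 + 2v + 2y^2) + 1.
Since 2q^2 + 2v^2 + 2v + 2y^2 is an integer, the sum of squares is of the form 2k+1 for an integer k.

2(2q^2 + 2v^2 + 2v + 2y^2) + 1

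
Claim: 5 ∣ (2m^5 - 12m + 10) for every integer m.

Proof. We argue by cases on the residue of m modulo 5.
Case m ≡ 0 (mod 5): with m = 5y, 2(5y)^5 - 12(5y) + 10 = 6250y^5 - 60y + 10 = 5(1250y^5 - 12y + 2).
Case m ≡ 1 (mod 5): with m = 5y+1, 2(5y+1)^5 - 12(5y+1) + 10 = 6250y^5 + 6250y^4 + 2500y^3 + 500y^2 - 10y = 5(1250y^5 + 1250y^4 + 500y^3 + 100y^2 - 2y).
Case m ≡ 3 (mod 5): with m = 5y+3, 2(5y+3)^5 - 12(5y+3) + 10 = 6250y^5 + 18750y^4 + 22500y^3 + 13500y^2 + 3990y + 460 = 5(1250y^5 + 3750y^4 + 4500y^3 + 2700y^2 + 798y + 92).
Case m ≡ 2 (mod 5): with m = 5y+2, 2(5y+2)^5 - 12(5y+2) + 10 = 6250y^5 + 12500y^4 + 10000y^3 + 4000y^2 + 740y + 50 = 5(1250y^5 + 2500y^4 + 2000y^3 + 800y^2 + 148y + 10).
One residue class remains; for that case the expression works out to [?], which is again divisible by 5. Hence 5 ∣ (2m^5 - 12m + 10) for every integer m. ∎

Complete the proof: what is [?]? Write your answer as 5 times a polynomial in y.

Only m ≡ 4 (mod 5) is unaccounted for. Put m = 5y+4:
2(5y+4)^5 - 12(5y+4) + 10 expands to 6250y^5 + 25000y^4 + 40000y^3 + 32000y^2 + 12740y + 2010,
and factoring out 5 leaves 5(1250y^5 + 5000y^4 + 8000y^3 + 6400y^2 + 2548y + 402).

5(1250y^5 + 5000y^4 + 8000y^3 + 6400y^2 + 2548y + 402)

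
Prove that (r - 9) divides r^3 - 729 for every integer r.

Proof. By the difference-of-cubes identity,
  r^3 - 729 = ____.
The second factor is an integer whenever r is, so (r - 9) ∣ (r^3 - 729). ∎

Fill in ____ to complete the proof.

Polynomial division of r^3 - 729 by r - 9 leaves remainder 0 and quotient r^2 + 9r + 81.
Hence r^3 - 729 = (r - 9)(r^2 + 9r + 81).

(r - 9)(r^2 + 9r + 81)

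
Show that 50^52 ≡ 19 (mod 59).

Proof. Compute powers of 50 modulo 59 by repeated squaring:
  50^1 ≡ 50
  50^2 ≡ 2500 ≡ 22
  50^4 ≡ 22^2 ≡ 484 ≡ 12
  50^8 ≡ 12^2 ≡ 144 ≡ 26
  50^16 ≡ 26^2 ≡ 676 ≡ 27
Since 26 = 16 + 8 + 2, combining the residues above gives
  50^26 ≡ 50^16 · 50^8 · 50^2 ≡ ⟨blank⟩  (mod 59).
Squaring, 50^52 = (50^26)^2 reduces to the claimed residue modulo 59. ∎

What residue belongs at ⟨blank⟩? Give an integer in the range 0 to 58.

50^16 · 50^8 · 50^2 ≡ 27 · 26 · 22 = 15444.
15444 mod 59 = 45, so 50^26 ≡ 45 (mod 59).

45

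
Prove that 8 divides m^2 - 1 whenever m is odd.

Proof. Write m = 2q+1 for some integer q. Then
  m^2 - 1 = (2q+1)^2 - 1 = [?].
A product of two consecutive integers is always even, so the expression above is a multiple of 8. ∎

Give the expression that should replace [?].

(2q+1)^2 - 1 = 4q^2 + 4q + 1 - 1 = 4q^2 + 4q = 4q(q+1).
Since q and q+1 are consecutive, q(q+1) is even, and 4·(even) is a multiple of 8.

4q(q + 1)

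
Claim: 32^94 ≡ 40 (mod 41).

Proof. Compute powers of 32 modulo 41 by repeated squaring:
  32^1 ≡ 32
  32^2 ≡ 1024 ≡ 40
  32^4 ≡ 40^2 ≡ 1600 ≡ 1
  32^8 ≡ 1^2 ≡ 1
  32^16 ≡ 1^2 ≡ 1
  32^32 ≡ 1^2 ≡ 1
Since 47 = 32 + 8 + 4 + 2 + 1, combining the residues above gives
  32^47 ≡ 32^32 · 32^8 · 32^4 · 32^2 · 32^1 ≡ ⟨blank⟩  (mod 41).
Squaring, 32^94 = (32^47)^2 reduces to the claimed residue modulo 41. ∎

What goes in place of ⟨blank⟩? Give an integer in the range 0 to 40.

9

32^32 · 32^8 · 32^4 · 32^2 · 32^1 ≡ 1 · 1 · 1 · 40 · 32 = 1280.
1280 mod 41 = 9, so 32^47 ≡ 9 (mod 41).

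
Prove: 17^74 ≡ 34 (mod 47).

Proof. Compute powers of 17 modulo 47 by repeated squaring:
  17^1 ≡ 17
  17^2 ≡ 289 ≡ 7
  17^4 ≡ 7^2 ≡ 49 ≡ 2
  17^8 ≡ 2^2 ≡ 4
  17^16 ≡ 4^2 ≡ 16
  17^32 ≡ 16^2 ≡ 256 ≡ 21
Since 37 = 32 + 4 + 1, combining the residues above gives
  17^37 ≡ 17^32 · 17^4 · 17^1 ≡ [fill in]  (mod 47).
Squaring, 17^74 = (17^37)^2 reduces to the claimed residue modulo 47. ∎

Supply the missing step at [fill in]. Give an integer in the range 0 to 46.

9

17^32 · 17^4 · 17^1 ≡ 21 · 2 · 17 = 714.
714 mod 47 = 9, so 17^37 ≡ 9 (mod 47).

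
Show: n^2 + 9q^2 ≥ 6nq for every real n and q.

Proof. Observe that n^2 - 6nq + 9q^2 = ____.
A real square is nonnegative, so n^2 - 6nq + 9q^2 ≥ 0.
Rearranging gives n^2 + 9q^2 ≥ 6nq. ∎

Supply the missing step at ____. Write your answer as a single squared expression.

(n - 3q)^2

n^2 - 6nq + 9q^2 is a perfect-square trinomial: the outer terms are (n)^2 and (3q)^2, and the cross term is -2·n·3q.
So n^2 - 6nq + 9q^2 = (n - 3q)^2 ≥ 0.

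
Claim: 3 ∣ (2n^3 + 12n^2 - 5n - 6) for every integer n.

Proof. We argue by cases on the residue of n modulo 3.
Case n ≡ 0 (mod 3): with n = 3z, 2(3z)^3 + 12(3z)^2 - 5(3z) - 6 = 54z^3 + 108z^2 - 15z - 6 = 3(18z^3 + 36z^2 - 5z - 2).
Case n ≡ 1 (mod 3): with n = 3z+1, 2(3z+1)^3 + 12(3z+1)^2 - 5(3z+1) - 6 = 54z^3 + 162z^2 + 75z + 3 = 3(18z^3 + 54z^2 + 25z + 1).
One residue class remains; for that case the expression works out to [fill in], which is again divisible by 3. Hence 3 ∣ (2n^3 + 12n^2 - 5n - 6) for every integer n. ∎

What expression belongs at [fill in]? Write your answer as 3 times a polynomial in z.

The residues treated are {0, 1}, so the missing case is n ≡ 2 (mod 3); write n = 3z+2.
Then 2(3z+2)^3 + 12(3z+2)^2 - 5(3z+2) - 6 = 54z^3 + 216z^2 + 201z + 48 = 3(18z^3 + 72z^2 + 67z + 16).

3(18z^3 + 72z^2 + 67z + 16)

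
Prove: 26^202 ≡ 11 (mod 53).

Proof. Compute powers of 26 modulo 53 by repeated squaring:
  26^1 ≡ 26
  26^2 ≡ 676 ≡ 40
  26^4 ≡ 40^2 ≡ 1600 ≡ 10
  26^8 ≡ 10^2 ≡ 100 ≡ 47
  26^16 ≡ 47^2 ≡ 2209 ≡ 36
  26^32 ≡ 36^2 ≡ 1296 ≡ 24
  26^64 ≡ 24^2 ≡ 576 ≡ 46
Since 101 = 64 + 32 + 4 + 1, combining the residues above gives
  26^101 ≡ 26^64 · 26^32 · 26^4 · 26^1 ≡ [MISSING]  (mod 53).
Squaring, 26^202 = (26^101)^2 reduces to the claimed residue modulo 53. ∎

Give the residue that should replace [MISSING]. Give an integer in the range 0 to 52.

26^64 · 26^32 · 26^4 · 26^1 ≡ 46 · 24 · 10 · 26 = 287040.
287040 mod 53 = 45, so 26^101 ≡ 45 (mod 53).

45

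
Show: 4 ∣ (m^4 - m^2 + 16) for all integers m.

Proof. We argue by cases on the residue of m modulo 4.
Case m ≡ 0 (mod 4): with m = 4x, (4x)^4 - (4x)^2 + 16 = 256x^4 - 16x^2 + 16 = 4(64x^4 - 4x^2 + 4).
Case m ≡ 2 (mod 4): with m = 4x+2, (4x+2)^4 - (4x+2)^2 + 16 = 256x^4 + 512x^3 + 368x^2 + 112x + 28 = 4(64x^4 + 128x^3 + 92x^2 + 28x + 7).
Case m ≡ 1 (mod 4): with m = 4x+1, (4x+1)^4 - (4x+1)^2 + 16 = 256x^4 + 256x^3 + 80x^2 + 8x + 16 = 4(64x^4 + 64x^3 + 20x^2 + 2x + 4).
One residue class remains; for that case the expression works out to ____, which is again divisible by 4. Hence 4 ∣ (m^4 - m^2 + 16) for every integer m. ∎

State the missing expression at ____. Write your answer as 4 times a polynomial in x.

4(64x^4 + 192x^3 + 212x^2 + 102x + 22)

Only m ≡ 3 (mod 4) is unaccounted for. Put m = 4x+3:
(4x+3)^4 - (4x+3)^2 + 16 expands to 256x^4 + 768x^3 + 848x^2 + 408x + 88,
and factoring out 4 leaves 4(64x^4 + 192x^3 + 212x^2 + 102x + 22).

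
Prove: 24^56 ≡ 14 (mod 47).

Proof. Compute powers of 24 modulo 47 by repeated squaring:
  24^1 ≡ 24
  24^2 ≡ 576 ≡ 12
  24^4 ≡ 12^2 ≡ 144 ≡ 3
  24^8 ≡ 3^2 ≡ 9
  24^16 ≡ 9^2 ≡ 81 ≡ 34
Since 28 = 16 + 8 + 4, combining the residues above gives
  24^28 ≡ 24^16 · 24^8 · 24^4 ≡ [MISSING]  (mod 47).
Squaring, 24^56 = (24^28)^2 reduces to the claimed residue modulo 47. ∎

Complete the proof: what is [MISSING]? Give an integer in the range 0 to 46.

25

24^16 · 24^8 · 24^4 ≡ 34 · 9 · 3 = 918.
918 mod 47 = 25, so 24^28 ≡ 25 (mod 47).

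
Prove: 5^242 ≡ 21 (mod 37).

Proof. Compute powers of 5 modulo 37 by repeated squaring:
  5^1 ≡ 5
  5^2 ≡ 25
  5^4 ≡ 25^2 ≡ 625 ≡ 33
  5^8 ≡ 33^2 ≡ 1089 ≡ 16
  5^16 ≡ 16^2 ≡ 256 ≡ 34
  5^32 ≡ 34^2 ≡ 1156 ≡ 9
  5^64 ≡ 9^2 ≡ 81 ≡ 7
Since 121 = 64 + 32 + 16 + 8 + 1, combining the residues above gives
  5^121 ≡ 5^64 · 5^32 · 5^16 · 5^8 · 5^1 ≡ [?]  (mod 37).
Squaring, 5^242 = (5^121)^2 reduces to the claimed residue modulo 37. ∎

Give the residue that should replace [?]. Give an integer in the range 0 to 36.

5^64 · 5^32 · 5^16 · 5^8 · 5^1 ≡ 7 · 9 · 34 · 16 · 5 = 171360.
171360 mod 37 = 13, so 5^121 ≡ 13 (mod 37).

13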